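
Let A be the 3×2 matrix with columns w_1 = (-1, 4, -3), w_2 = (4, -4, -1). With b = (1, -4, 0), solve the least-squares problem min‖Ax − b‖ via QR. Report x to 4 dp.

q_1 = w_1/‖w_1‖ = (-1, 4, -3)/5.0990 = (-0.1961, 0.7845, -0.5883).
r_{12} = q_1·w_2 = -3.3340.
u_2 = w_2 + 3.3340·q_1 = (3.3462, -1.3846, -2.9615).
‖u_2‖ = 4.6781, so q_2 = (0.7153, -0.2960, -0.6331).
Qᵀb = (-3.3340, 1.8992).
Back-substitute: x_2 = 1.8992/4.6781 = 0.4060.
x_1 = (-3.3340 + 3.3340·0.4060)/5.0990 = -0.3884.

x = (-0.3884, 0.4060)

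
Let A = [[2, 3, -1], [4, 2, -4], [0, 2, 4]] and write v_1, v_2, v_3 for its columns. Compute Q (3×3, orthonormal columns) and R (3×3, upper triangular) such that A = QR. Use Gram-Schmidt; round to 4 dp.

v_1 = (2, 4, 0); ‖v_1‖ = 4.4721, so e_1 = (0.4472, 0.8944, 0.0000).
e_1·v_2 = 0.4472·3 + 0.8944·2 + 0.0000·2 = 3.1305.
u_2 = v_2 − 3.1305·e_1 = (1.6000, -0.8000, 2.0000).
‖u_2‖ = 2.6833, so e_2 = (0.5963, -0.2981, 0.7454).
e_1·v_3 = 0.4472·(-1) + 0.8944·(-4) + 0.0000·4 = -4.0249; e_2·v_3 = 0.5963·(-1) + (-0.2981)·(-4) + 0.7454·4 = 3.5777.
u_3 = v_3 + 4.0249·e_1 − 3.5777·e_2 = (-1.3333, 0.6667, 1.3333).
‖u_3‖ = 2.0000, so e_3 = (-0.6667, 0.3333, 0.6667).

Q = [[0.4472, 0.5963, -0.6667], [0.8944, -0.2981, 0.3333], [0.0000, 0.7454, 0.6667]], R = [[4.4721, 3.1305, -4.0249], [0.0000, 2.6833, 3.5777], [0.0000, 0.0000, 2.0000]]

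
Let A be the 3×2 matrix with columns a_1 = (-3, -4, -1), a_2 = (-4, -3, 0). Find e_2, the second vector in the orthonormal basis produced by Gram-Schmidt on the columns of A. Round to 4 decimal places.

a_1 = (-3, -4, -1); ‖a_1‖ = 5.0990, so e_1 = (-0.5883, -0.7845, -0.1961).
e_1·a_2 = (-0.5883)·(-4) + (-0.7845)·(-3) + (-0.1961)·0 = 4.7068.
u_2 = a_2 − 4.7068·e_1 = (-1.2308, 0.6923, 0.9231).
‖u_2‖ = 1.6871, so e_2 = (-0.7295, 0.4104, 0.5472).

e_2 = (-0.7295, 0.4104, 0.5472)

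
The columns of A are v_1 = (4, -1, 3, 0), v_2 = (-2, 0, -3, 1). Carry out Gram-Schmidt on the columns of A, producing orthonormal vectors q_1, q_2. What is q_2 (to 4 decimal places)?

q_2 = (0.3623, -0.3850, -0.6114, 0.5888)

v_1 = (4, -1, 3, 0); ‖v_1‖ = 5.0990, so q_1 = (0.7845, -0.1961, 0.5883, 0.0000).
q_1·v_2 = 0.7845·(-2) + (-0.1961)·0 + 0.5883·(-3) + 0.0000·1 = -3.3340.
u_2 = v_2 + 3.3340·q_1 = (0.6154, -0.6538, -1.0385, 1.0000).
‖u_2‖ = 1.6984, so q_2 = (0.3623, -0.3850, -0.6114, 0.5888).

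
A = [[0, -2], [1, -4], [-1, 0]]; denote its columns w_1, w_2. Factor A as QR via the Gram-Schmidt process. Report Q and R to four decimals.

w_1 = (0, 1, -1); ‖w_1‖ = 1.4142, so q_1 = (0.0000, 0.7071, -0.7071).
q_1·w_2 = 0.0000·(-2) + 0.7071·(-4) + (-0.7071)·0 = -2.8284.
u_2 = w_2 + 2.8284·q_1 = (-2.0000, -2.0000, -2.0000).
‖u_2‖ = 3.4641, so q_2 = (-0.5774, -0.5774, -0.5774).

Q = [[0.0000, -0.5774], [0.7071, -0.5774], [-0.7071, -0.5774]], R = [[1.4142, -2.8284], [0.0000, 3.4641]]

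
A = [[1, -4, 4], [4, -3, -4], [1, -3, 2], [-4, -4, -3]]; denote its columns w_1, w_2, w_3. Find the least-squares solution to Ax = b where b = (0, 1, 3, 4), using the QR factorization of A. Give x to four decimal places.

x = (-0.3043, -0.5709, -0.1833)

w_1 = (1, 4, 1, -4); ‖w_1‖ = 5.8310, so q_1 = (0.1715, 0.6860, 0.1715, -0.6860).
q_1·w_2 = 0.1715·(-4) + 0.6860·(-3) + 0.1715·(-3) + (-0.6860)·(-4) = -0.5145.
u_2 = w_2 + 0.5145·q_1 = (-3.9118, -2.6471, -2.9118, -4.3529).
‖u_2‖ = 7.0523, so q_2 = (-0.5547, -0.3753, -0.4129, -0.6172).
q_1·w_3 = 0.1715·4 + 0.6860·(-4) + 0.1715·2 + (-0.6860)·(-3) = 0.3430; q_2·w_3 = (-0.5547)·4 + (-0.3753)·(-4) + (-0.4129)·2 + (-0.6172)·(-3) = 0.3086.
u_3 = w_3 − 0.3430·q_1 − 0.3086·q_2 = (4.1124, -4.1195, 2.0686, -2.5742).
‖u_3‖ = 6.6923, so q_3 = (0.6145, -0.6156, 0.3091, -0.3847).
Qᵀb = (-1.5435, -4.0829, -1.2269).
Back-substitute: x_3 = -1.2269/6.6923 = -0.1833.
x_2 = (-4.0829 − 0.3086·(-0.1833))/7.0523 = -0.5709.
x_1 = (-1.5435 + 0.5145·(-0.5709) − 0.3430·(-0.1833))/5.8310 = -0.3043.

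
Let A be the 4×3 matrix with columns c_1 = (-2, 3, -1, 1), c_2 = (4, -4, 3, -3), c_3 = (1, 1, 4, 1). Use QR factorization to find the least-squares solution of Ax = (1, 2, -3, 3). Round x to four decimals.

c_1 = (-2, 3, -1, 1); ‖c_1‖ = 3.8730, so e_1 = (-0.5164, 0.7746, -0.2582, 0.2582).
e_1·c_2 = (-0.5164)·4 + 0.7746·(-4) + (-0.2582)·3 + 0.2582·(-3) = -6.7132.
u_2 = c_2 + 6.7132·e_1 = (0.5333, 1.2000, 1.2667, -1.2667).
‖u_2‖ = 2.2211, so e_2 = (0.2401, 0.5403, 0.5703, -0.5703).
e_1·c_3 = (-0.5164)·1 + 0.7746·1 + (-0.2582)·4 + 0.2582·1 = -0.5164; e_2·c_3 = 0.2401·1 + 0.5403·1 + 0.5703·4 + (-0.5703)·1 = 2.4912.
u_3 = c_3 + 0.5164·e_1 − 2.4912·e_2 = (0.1351, 0.0541, 2.4459, 2.5541).
‖u_3‖ = 3.5394, so e_3 = (0.0382, 0.0153, 0.6911, 0.7216).
Qᵀb = (2.5820, -2.1011, 0.1604).
Back-substitute: x_3 = 0.1604/3.5394 = 0.0453.
x_2 = (-2.1011 − 2.4912·0.0453)/2.2211 = -0.9968.
x_1 = (2.5820 + 6.7132·(-0.9968) + 0.5164·0.0453)/3.8730 = -1.0550.

x = (-1.0550, -0.9968, 0.0453)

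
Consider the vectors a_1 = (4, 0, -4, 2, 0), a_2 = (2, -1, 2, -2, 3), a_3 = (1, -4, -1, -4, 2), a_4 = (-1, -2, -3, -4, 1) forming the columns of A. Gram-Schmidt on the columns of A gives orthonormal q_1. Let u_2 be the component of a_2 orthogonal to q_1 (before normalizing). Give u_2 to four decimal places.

u_2 = (2.4444, -1.0000, 1.5556, -1.7778, 3.0000)

a_1 = (4, 0, -4, 2, 0); ‖a_1‖ = 6.0000, so q_1 = (0.6667, 0.0000, -0.6667, 0.3333, 0.0000).
q_1·a_2 = 0.6667·2 + 0.0000·(-1) + (-0.6667)·2 + 0.3333·(-2) + 0.0000·3 = -0.6667.
u_2 = a_2 + 0.6667·q_1 = (2.4444, -1.0000, 1.5556, -1.7778, 3.0000).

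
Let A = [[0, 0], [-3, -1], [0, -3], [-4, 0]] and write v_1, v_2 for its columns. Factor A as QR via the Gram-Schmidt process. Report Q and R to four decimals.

v_1 = (0, -3, 0, -4); ‖v_1‖ = 5.0000, so q_1 = (0.0000, -0.6000, 0.0000, -0.8000).
q_1·v_2 = 0.0000·0 + (-0.6000)·(-1) + 0.0000·(-3) + (-0.8000)·0 = 0.6000.
u_2 = v_2 − 0.6000·q_1 = (0.0000, -0.6400, -3.0000, 0.4800).
‖u_2‖ = 3.1048, so q_2 = (0.0000, -0.2061, -0.9662, 0.1546).

Q = [[0.0000, 0.0000], [-0.6000, -0.2061], [0.0000, -0.9662], [-0.8000, 0.1546]], R = [[5.0000, 0.6000], [0.0000, 3.1048]]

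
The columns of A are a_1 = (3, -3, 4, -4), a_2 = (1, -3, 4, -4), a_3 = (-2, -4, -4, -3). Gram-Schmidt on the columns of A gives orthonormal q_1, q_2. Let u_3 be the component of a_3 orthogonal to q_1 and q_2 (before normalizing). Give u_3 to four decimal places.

q_1 = a_1/‖a_1‖ = (3, -3, 4, -4)/7.0711 = (0.4243, -0.4243, 0.5657, -0.5657).
r_{12} = q_1·a_2 = 6.2225.
u_2 = a_2 − 6.2225·q_1 = (-1.6400, -0.3600, 0.4800, -0.4800).
‖u_2‖ = 1.8111, so q_2 = (-0.9055, -0.1988, 0.2650, -0.2650).
r_{13} = q_1·a_3 = 0.2828; r_{23} = q_2·a_3 = 2.3411.
u_3 = a_3 − 0.2828·q_1 − 2.3411·q_2 = (0.0000, -3.4146, -4.7805, -2.2195).

u_3 = (0.0000, -3.4146, -4.7805, -2.2195)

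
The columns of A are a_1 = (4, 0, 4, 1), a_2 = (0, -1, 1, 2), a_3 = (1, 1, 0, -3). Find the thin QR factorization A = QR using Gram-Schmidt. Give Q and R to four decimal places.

Q = [[0.6963, -0.3282, -0.2722], [0.0000, -0.4513, -0.6804], [0.6963, 0.1231, 0.4082], [0.1741, 0.8206, -0.5443]], R = [[5.7446, 1.0445, 0.1741], [0.0000, 2.2156, -3.2414], [0.0000, 0.0000, 0.6804]]

a_1 = (4, 0, 4, 1); ‖a_1‖ = 5.7446, so q_1 = (0.6963, 0.0000, 0.6963, 0.1741).
q_1·a_2 = 0.6963·0 + 0.0000·(-1) + 0.6963·1 + 0.1741·2 = 1.0445.
u_2 = a_2 − 1.0445·q_1 = (-0.7273, -1.0000, 0.2727, 1.8182).
‖u_2‖ = 2.2156, so q_2 = (-0.3282, -0.4513, 0.1231, 0.8206).
q_1·a_3 = 0.6963·1 + 0.0000·1 + 0.6963·0 + 0.1741·(-3) = 0.1741; q_2·a_3 = (-0.3282)·1 + (-0.4513)·1 + 0.1231·0 + 0.8206·(-3) = -3.2414.
u_3 = a_3 − 0.1741·q_1 + 3.2414·q_2 = (-0.1852, -0.4630, 0.2778, -0.3704).
‖u_3‖ = 0.6804, so q_3 = (-0.2722, -0.6804, 0.4082, -0.5443).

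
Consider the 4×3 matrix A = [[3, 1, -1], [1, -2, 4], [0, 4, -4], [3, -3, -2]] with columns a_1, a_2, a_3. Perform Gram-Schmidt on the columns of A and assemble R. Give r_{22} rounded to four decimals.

r_{22} = 5.1606

a_1 = (3, 1, 0, 3); ‖a_1‖ = 4.3589, so q_1 = (0.6882, 0.2294, 0.0000, 0.6882).
q_1·a_2 = 0.6882·1 + 0.2294·(-2) + 0.0000·4 + 0.6882·(-3) = -1.8353.
u_2 = a_2 + 1.8353·q_1 = (2.2632, -1.5789, 4.0000, -1.7368).
r_{22} = ‖u_2‖ = 5.1606.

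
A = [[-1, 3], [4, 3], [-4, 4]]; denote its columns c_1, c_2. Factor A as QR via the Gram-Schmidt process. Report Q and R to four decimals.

Q = [[-0.1741, 0.4889], [0.6963, 0.6749], [-0.6963, 0.5527]], R = [[5.7446, -1.2185], [0.0000, 5.7022]]

c_1 = (-1, 4, -4); ‖c_1‖ = 5.7446, so q_1 = (-0.1741, 0.6963, -0.6963).
q_1·c_2 = (-0.1741)·3 + 0.6963·3 + (-0.6963)·4 = -1.2185.
u_2 = c_2 + 1.2185·q_1 = (2.7879, 3.8485, 3.1515).
‖u_2‖ = 5.7022, so q_2 = (0.4889, 0.6749, 0.5527).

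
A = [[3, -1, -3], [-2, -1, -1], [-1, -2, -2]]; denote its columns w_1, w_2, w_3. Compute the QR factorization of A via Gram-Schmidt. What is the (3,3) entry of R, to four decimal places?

r_{33} = 0.6586

w_1 = (3, -2, -1); ‖w_1‖ = 3.7417, so e_1 = (0.8018, -0.5345, -0.2673).
e_1·w_2 = 0.8018·(-1) + (-0.5345)·(-1) + (-0.2673)·(-2) = 0.2673.
u_2 = w_2 − 0.2673·e_1 = (-1.2143, -0.8571, -1.9286).
‖u_2‖ = 2.4349, so e_2 = (-0.4987, -0.3520, -0.7921).
e_1·w_3 = 0.8018·(-3) + (-0.5345)·(-1) + (-0.2673)·(-2) = -1.3363; e_2·w_3 = (-0.4987)·(-3) + (-0.3520)·(-1) + (-0.7921)·(-2) = 3.4323.
u_3 = w_3 + 1.3363·e_1 − 3.4323·e_2 = (-0.2169, -0.5060, 0.3614).
r_{33} = ‖u_3‖ = 0.6586.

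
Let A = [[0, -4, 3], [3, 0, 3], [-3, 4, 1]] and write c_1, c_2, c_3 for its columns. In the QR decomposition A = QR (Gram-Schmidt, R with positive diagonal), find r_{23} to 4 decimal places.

e_1 = c_1/‖c_1‖ = (0, 3, -3)/4.2426 = (0.0000, 0.7071, -0.7071).
r_{12} = e_1·c_2 = -2.8284.
u_2 = c_2 + 2.8284·e_1 = (-4.0000, 2.0000, 2.0000).
‖u_2‖ = 4.8990, so e_2 = (-0.8165, 0.4082, 0.4082).
r_{23} = e_2·c_3 = -0.8165.

r_{23} = -0.8165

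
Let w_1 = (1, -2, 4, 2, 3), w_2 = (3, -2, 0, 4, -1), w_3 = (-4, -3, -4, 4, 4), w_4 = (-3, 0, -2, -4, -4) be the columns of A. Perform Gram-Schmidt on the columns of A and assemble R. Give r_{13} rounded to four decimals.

r_{13} = 1.0290

e_1 = w_1/‖w_1‖ = (1, -2, 4, 2, 3)/5.8310 = (0.1715, -0.3430, 0.6860, 0.3430, 0.5145).
r_{13} = e_1·w_3 = 1.0290.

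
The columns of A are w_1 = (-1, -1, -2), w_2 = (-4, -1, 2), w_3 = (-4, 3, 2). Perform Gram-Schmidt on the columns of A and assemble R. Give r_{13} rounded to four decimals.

e_1 = w_1/‖w_1‖ = (-1, -1, -2)/2.4495 = (-0.4082, -0.4082, -0.8165).
r_{13} = e_1·w_3 = -1.2247.

r_{13} = -1.2247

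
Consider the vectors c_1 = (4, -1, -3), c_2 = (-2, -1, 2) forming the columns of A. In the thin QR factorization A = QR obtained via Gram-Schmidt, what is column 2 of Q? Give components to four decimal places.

q_2 = (0.0000, -0.9487, 0.3162)

q_1 = c_1/‖c_1‖ = (4, -1, -3)/5.0990 = (0.7845, -0.1961, -0.5883).
r_{12} = q_1·c_2 = -2.5495.
u_2 = c_2 + 2.5495·q_1 = (0.0000, -1.5000, 0.5000).
‖u_2‖ = 1.5811, so q_2 = (0.0000, -0.9487, 0.3162).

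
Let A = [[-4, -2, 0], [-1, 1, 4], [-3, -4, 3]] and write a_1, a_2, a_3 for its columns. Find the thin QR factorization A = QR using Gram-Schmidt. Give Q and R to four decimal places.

Q = [[-0.7845, 0.3460, -0.5147], [-0.1961, 0.6488, 0.7352], [-0.5883, -0.6777, 0.4411]], R = [[5.0990, 3.7262, -2.5495], [0.0000, 2.6675, 0.5623], [0.0000, 0.0000, 4.2642]]

a_1 = (-4, -1, -3); ‖a_1‖ = 5.0990, so e_1 = (-0.7845, -0.1961, -0.5883).
e_1·a_2 = (-0.7845)·(-2) + (-0.1961)·1 + (-0.5883)·(-4) = 3.7262.
u_2 = a_2 − 3.7262·e_1 = (0.9231, 1.7308, -1.8077).
‖u_2‖ = 2.6675, so e_2 = (0.3460, 0.6488, -0.6777).
e_1·a_3 = (-0.7845)·0 + (-0.1961)·4 + (-0.5883)·3 = -2.5495; e_2·a_3 = 0.3460·0 + 0.6488·4 + (-0.6777)·3 = 0.5623.
u_3 = a_3 + 2.5495·e_1 − 0.5623·e_2 = (-2.1946, 3.1351, 1.8811).
‖u_3‖ = 4.2642, so e_3 = (-0.5147, 0.7352, 0.4411).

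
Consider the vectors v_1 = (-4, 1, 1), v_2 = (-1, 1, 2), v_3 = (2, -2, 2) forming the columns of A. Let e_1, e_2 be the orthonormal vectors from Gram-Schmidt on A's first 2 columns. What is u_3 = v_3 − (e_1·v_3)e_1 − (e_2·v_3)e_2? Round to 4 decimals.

u_3 = (-0.3051, -2.1356, 0.9153)

e_1 = v_1/‖v_1‖ = (-4, 1, 1)/4.2426 = (-0.9428, 0.2357, 0.2357).
r_{12} = e_1·v_2 = 1.6499.
u_2 = v_2 − 1.6499·e_1 = (0.5556, 0.6111, 1.6111).
‖u_2‖ = 1.8105, so e_2 = (0.3069, 0.3375, 0.8899).
r_{13} = e_1·v_3 = -1.8856; r_{23} = e_2·v_3 = 1.7184.
u_3 = v_3 + 1.8856·e_1 − 1.7184·e_2 = (-0.3051, -2.1356, 0.9153).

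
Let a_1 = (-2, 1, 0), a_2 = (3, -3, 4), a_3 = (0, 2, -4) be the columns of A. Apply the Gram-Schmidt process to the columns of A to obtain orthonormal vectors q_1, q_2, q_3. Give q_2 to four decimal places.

q_1 = a_1/‖a_1‖ = (-2, 1, 0)/2.2361 = (-0.8944, 0.4472, 0.0000).
r_{12} = q_1·a_2 = -4.0249.
u_2 = a_2 + 4.0249·q_1 = (-0.6000, -1.2000, 4.0000).
‖u_2‖ = 4.2190, so q_2 = (-0.1422, -0.2844, 0.9481).

q_2 = (-0.1422, -0.2844, 0.9481)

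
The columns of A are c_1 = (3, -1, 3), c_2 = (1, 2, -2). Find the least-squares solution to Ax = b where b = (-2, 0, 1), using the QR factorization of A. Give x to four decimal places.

c_1 = (3, -1, 3); ‖c_1‖ = 4.3589, so e_1 = (0.6882, -0.2294, 0.6882).
e_1·c_2 = 0.6882·1 + (-0.2294)·2 + 0.6882·(-2) = -1.1471.
u_2 = c_2 + 1.1471·e_1 = (1.7895, 1.7368, -1.2105).
‖u_2‖ = 2.7720, so e_2 = (0.6455, 0.6266, -0.4367).
Qᵀb = (-0.6882, -1.7278).
Back-substitute: x_2 = -1.7278/2.7720 = -0.6233.
x_1 = (-0.6882 + 1.1471·(-0.6233))/4.3589 = -0.3219.

x = (-0.3219, -0.6233)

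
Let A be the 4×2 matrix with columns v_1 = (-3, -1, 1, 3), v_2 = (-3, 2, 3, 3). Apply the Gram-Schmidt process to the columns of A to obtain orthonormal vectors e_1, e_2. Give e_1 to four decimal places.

e_1 = (-0.6708, -0.2236, 0.2236, 0.6708)

v_1 = (-3, -1, 1, 3); ‖v_1‖ = 4.4721, so e_1 = (-0.6708, -0.2236, 0.2236, 0.6708).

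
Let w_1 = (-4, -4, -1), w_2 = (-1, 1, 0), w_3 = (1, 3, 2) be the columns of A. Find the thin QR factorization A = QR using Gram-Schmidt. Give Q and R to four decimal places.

w_1 = (-4, -4, -1); ‖w_1‖ = 5.7446, so e_1 = (-0.6963, -0.6963, -0.1741).
e_1·w_2 = (-0.6963)·(-1) + (-0.6963)·1 + (-0.1741)·0 = 0.0000.
u_2 = w_2 + 0.0000·e_1 = (-1.0000, 1.0000, 0.0000).
‖u_2‖ = 1.4142, so e_2 = (-0.7071, 0.7071, 0.0000).
e_1·w_3 = (-0.6963)·1 + (-0.6963)·3 + (-0.1741)·2 = -3.1334; e_2·w_3 = (-0.7071)·1 + 0.7071·3 + 0.0000·2 = 1.4142.
u_3 = w_3 + 3.1334·e_1 − 1.4142·e_2 = (-0.1818, -0.1818, 1.4545).
‖u_3‖ = 1.4771, so e_3 = (-0.1231, -0.1231, 0.9847).

Q = [[-0.6963, -0.7071, -0.1231], [-0.6963, 0.7071, -0.1231], [-0.1741, 0.0000, 0.9847]], R = [[5.7446, 0.0000, -3.1334], [0.0000, 1.4142, 1.4142], [0.0000, 0.0000, 1.4771]]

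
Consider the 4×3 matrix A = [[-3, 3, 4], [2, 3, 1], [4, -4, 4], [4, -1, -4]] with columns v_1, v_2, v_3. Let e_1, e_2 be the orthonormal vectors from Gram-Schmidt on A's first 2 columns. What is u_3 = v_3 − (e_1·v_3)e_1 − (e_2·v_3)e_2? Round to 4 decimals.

u_3 = (3.4665, 1.8098, 4.7113, -3.0163)

e_1 = v_1/‖v_1‖ = (-3, 2, 4, 4)/6.7082 = (-0.4472, 0.2981, 0.5963, 0.5963).
r_{12} = e_1·v_2 = -3.4286.
u_2 = v_2 + 3.4286·e_1 = (1.4667, 4.0222, -1.9556, 1.0444).
‖u_2‖ = 4.8212, so e_2 = (0.3042, 0.8343, -0.4056, 0.2166).
r_{13} = e_1·v_3 = -1.4907; r_{23} = e_2·v_3 = -0.4379.
u_3 = v_3 + 1.4907·e_1 + 0.4379·e_2 = (3.4665, 1.8098, 4.7113, -3.0163).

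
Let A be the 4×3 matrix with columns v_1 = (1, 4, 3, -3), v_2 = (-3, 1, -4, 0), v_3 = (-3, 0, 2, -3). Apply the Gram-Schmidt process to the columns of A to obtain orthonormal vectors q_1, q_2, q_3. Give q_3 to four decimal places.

v_1 = (1, 4, 3, -3); ‖v_1‖ = 5.9161, so q_1 = (0.1690, 0.6761, 0.5071, -0.5071).
q_1·v_2 = 0.1690·(-3) + 0.6761·1 + 0.5071·(-4) + (-0.5071)·0 = -1.8593.
u_2 = v_2 + 1.8593·q_1 = (-2.6857, 2.2571, -3.0571, -0.9429).
‖u_2‖ = 4.7479, so q_2 = (-0.5657, 0.4754, -0.6439, -0.1986).
q_1·v_3 = 0.1690·(-3) + 0.6761·0 + 0.5071·2 + (-0.5071)·(-3) = 2.0284; q_2·v_3 = (-0.5657)·(-3) + 0.4754·0 + (-0.6439)·2 + (-0.1986)·(-3) = 1.0049.
u_3 = v_3 − 2.0284·q_1 − 1.0049·q_2 = (-2.7744, -1.8492, 1.6185, -1.7719).
‖u_3‖ = 4.1080, so q_3 = (-0.6754, -0.4501, 0.3940, -0.4313).

q_3 = (-0.6754, -0.4501, 0.3940, -0.4313)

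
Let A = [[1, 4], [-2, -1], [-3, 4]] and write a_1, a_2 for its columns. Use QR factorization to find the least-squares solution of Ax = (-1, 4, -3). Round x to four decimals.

e_1 = a_1/‖a_1‖ = (1, -2, -3)/3.7417 = (0.2673, -0.5345, -0.8018).
r_{12} = e_1·a_2 = -1.6036.
u_2 = a_2 + 1.6036·e_1 = (4.4286, -1.8571, 2.7143).
‖u_2‖ = 5.5162, so e_2 = (0.8028, -0.3367, 0.4921).
Qᵀb = (0.0000, -3.6257).
Back-substitute: x_2 = -3.6257/5.5162 = -0.6573.
x_1 = (0.0000 + 1.6036·(-0.6573))/3.7417 = -0.2817.

x = (-0.2817, -0.6573)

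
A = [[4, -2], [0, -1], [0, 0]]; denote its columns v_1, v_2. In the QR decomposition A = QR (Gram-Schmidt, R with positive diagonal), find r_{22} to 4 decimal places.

r_{22} = 1.0000

e_1 = v_1/‖v_1‖ = (4, 0, 0)/4.0000 = (1.0000, 0.0000, 0.0000).
r_{12} = e_1·v_2 = -2.0000.
u_2 = v_2 + 2.0000·e_1 = (0.0000, -1.0000, 0.0000).
r_{22} = ‖u_2‖ = 1.0000.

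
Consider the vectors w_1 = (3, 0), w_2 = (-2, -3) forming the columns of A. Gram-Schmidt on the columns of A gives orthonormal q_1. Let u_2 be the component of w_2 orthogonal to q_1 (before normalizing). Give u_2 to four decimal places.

u_2 = (0.0000, -3.0000)

w_1 = (3, 0); ‖w_1‖ = 3.0000, so q_1 = (1.0000, 0.0000).
q_1·w_2 = 1.0000·(-2) + 0.0000·(-3) = -2.0000.
u_2 = w_2 + 2.0000·q_1 = (0.0000, -3.0000).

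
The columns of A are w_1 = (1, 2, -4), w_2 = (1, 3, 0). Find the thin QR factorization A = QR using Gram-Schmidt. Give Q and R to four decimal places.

Q = [[0.2182, 0.2408], [0.4364, 0.8427], [-0.8729, 0.4815]], R = [[4.5826, 1.5275], [0.0000, 2.7689]]

e_1 = w_1/‖w_1‖ = (1, 2, -4)/4.5826 = (0.2182, 0.4364, -0.8729).
r_{12} = e_1·w_2 = 1.5275.
u_2 = w_2 − 1.5275·e_1 = (0.6667, 2.3333, 1.3333).
‖u_2‖ = 2.7689, so e_2 = (0.2408, 0.8427, 0.4815).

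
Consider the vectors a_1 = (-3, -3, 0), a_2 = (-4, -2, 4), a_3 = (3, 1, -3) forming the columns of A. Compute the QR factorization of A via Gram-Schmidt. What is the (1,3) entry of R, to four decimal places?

r_{13} = -2.8284

a_1 = (-3, -3, 0); ‖a_1‖ = 4.2426, so e_1 = (-0.7071, -0.7071, 0.0000).
r_{13} = e_1·a_3 = -2.8284.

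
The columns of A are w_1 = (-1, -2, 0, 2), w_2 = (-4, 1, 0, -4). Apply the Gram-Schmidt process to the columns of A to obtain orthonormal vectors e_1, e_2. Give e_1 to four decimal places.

w_1 = (-1, -2, 0, 2); ‖w_1‖ = 3.0000, so e_1 = (-0.3333, -0.6667, 0.0000, 0.6667).

e_1 = (-0.3333, -0.6667, 0.0000, 0.6667)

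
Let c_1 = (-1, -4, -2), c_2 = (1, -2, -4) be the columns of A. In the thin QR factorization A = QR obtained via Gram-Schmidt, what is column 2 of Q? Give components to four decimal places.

q_2 = (0.5345, 0.2673, -0.8018)

c_1 = (-1, -4, -2); ‖c_1‖ = 4.5826, so q_1 = (-0.2182, -0.8729, -0.4364).
q_1·c_2 = (-0.2182)·1 + (-0.8729)·(-2) + (-0.4364)·(-4) = 3.2733.
u_2 = c_2 − 3.2733·q_1 = (1.7143, 0.8571, -2.5714).
‖u_2‖ = 3.2071, so q_2 = (0.5345, 0.2673, -0.8018).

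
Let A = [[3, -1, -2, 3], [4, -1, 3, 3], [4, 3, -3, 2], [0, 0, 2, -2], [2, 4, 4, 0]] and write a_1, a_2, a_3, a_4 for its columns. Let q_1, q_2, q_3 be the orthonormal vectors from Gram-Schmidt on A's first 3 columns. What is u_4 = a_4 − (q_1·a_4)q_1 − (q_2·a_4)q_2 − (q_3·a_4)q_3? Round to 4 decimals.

a_1 = (3, 4, 4, 0, 2); ‖a_1‖ = 6.7082, so q_1 = (0.4472, 0.5963, 0.5963, 0.0000, 0.2981).
q_1·a_2 = 0.4472·(-1) + 0.5963·(-1) + 0.5963·3 + 0.0000·0 + 0.2981·4 = 1.9379.
u_2 = a_2 − 1.9379·q_1 = (-1.8667, -2.1556, 1.8444, 0.0000, 3.4222).
‖u_2‖ = 4.8212, so q_2 = (-0.3872, -0.4471, 0.3826, 0.0000, 0.7098).
q_1·a_3 = 0.4472·(-2) + 0.5963·3 + 0.5963·(-3) + 0.0000·2 + 0.2981·4 = 0.2981; q_2·a_3 = (-0.3872)·(-2) + (-0.4471)·3 + 0.3826·(-3) + 0.0000·2 + 0.7098·4 = 1.1247.
u_3 = a_3 − 0.2981·q_1 − 1.1247·q_2 = (-1.6979, 3.3250, -3.6080, 2.0000, 3.1128).
‖u_3‖ = 6.3754, so q_3 = (-0.2663, 0.5215, -0.5659, 0.3137, 0.4883).
q_1·a_4 = 0.4472·3 + 0.5963·3 + 0.5963·2 + 0.0000·(-2) + 0.2981·0 = 4.3231; q_2·a_4 = (-0.3872)·3 + (-0.4471)·3 + 0.3826·2 + 0.0000·(-2) + 0.7098·0 = -1.7377; q_3·a_4 = (-0.2663)·3 + 0.5215·3 + (-0.5659)·2 + 0.3137·(-2) + 0.4883·0 = -0.9936.
u_4 = a_4 − 4.3231·q_1 + 1.7377·q_2 + 0.9936·q_3 = (0.1293, 0.1635, -0.4753, -1.6883, 0.4297).

u_4 = (0.1293, 0.1635, -0.4753, -1.6883, 0.4297)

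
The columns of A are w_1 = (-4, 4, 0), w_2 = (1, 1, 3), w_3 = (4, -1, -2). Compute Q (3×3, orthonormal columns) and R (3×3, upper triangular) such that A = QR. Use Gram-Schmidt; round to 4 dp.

Q = [[-0.7071, 0.3015, 0.6396], [0.7071, 0.3015, 0.6396], [0.0000, 0.9045, -0.4264]], R = [[5.6569, 0.0000, -3.5355], [0.0000, 3.3166, -0.9045], [0.0000, 0.0000, 2.7716]]

w_1 = (-4, 4, 0); ‖w_1‖ = 5.6569, so e_1 = (-0.7071, 0.7071, 0.0000).
e_1·w_2 = (-0.7071)·1 + 0.7071·1 + 0.0000·3 = 0.0000.
u_2 = w_2 + 0.0000·e_1 = (1.0000, 1.0000, 3.0000).
‖u_2‖ = 3.3166, so e_2 = (0.3015, 0.3015, 0.9045).
e_1·w_3 = (-0.7071)·4 + 0.7071·(-1) + 0.0000·(-2) = -3.5355; e_2·w_3 = 0.3015·4 + 0.3015·(-1) + 0.9045·(-2) = -0.9045.
u_3 = w_3 + 3.5355·e_1 + 0.9045·e_2 = (1.7727, 1.7727, -1.1818).
‖u_3‖ = 2.7716, so e_3 = (0.6396, 0.6396, -0.4264).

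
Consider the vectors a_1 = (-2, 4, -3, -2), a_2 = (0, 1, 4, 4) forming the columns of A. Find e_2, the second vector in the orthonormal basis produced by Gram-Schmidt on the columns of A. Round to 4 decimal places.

e_2 = (-0.1930, 0.5850, 0.5066, 0.6031)

a_1 = (-2, 4, -3, -2); ‖a_1‖ = 5.7446, so e_1 = (-0.3482, 0.6963, -0.5222, -0.3482).
e_1·a_2 = (-0.3482)·0 + 0.6963·1 + (-0.5222)·4 + (-0.3482)·4 = -2.7852.
u_2 = a_2 + 2.7852·e_1 = (-0.9697, 2.9394, 2.5455, 3.0303).
‖u_2‖ = 5.0242, so e_2 = (-0.1930, 0.5850, 0.5066, 0.6031).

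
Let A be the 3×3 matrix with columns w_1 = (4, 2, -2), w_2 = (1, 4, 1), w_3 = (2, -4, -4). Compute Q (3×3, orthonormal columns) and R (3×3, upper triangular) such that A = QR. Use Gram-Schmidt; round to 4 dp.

e_1 = w_1/‖w_1‖ = (4, 2, -2)/4.8990 = (0.8165, 0.4082, -0.4082).
r_{12} = e_1·w_2 = 2.0412.
u_2 = w_2 − 2.0412·e_1 = (-0.6667, 3.1667, 1.8333).
‖u_2‖ = 3.7193, so e_2 = (-0.1792, 0.8514, 0.4929).
r_{13} = e_1·w_3 = 1.6330; r_{23} = e_2·w_3 = -5.7358.
u_3 = w_3 − 1.6330·e_1 + 5.7358·e_2 = (-0.3614, 0.2169, -0.5060).
‖u_3‖ = 0.6586, so e_3 = (-0.5488, 0.3293, -0.7683).

Q = [[0.8165, -0.1792, -0.5488], [0.4082, 0.8514, 0.3293], [-0.4082, 0.4929, -0.7683]], R = [[4.8990, 2.0412, 1.6330], [0.0000, 3.7193, -5.7358], [0.0000, 0.0000, 0.6586]]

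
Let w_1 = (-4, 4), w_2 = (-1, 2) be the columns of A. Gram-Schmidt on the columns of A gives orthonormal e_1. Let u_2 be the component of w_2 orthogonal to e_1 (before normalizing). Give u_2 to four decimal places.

e_1 = w_1/‖w_1‖ = (-4, 4)/5.6569 = (-0.7071, 0.7071).
r_{12} = e_1·w_2 = 2.1213.
u_2 = w_2 − 2.1213·e_1 = (0.5000, 0.5000).

u_2 = (0.5000, 0.5000)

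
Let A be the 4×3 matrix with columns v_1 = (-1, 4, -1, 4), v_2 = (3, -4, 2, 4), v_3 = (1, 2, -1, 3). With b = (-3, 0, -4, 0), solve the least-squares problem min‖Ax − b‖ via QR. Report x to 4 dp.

x = (0.2385, -0.3358, -0.1394)

v_1 = (-1, 4, -1, 4); ‖v_1‖ = 5.8310, so q_1 = (-0.1715, 0.6860, -0.1715, 0.6860).
q_1·v_2 = (-0.1715)·3 + 0.6860·(-4) + (-0.1715)·2 + 0.6860·4 = -0.8575.
u_2 = v_2 + 0.8575·q_1 = (2.8529, -3.4118, 1.8529, 4.5882).
‖u_2‖ = 6.6532, so q_2 = (0.4288, -0.5128, 0.2785, 0.6896).
q_1·v_3 = (-0.1715)·1 + 0.6860·2 + (-0.1715)·(-1) + 0.6860·3 = 3.4300; q_2·v_3 = 0.4288·1 + (-0.5128)·2 + 0.2785·(-1) + 0.6896·3 = 1.1936.
u_3 = v_3 − 3.4300·q_1 − 1.1936·q_2 = (1.0764, 0.2591, -0.7442, -0.1761).
‖u_3‖ = 1.3456, so q_3 = (0.8000, 0.1926, -0.5531, -0.1309).
Qᵀb = (1.2005, -2.4004, -0.1876).
Back-substitute: x_3 = -0.1876/1.3456 = -0.1394.
x_2 = (-2.4004 − 1.1936·(-0.1394))/6.6532 = -0.3358.
x_1 = (1.2005 + 0.8575·(-0.3358) − 3.4300·(-0.1394))/5.8310 = 0.2385.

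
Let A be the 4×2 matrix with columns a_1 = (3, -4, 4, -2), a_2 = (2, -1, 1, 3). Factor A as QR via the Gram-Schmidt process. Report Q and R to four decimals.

Q = [[0.4472, 0.3980], [-0.5963, -0.0784], [0.5963, 0.0784], [-0.2981, 0.9106]], R = [[6.7082, 1.1926], [0.0000, 3.6848]]

q_1 = a_1/‖a_1‖ = (3, -4, 4, -2)/6.7082 = (0.4472, -0.5963, 0.5963, -0.2981).
r_{12} = q_1·a_2 = 1.1926.
u_2 = a_2 − 1.1926·q_1 = (1.4667, -0.2889, 0.2889, 3.3556).
‖u_2‖ = 3.6848, so q_2 = (0.3980, -0.0784, 0.0784, 0.9106).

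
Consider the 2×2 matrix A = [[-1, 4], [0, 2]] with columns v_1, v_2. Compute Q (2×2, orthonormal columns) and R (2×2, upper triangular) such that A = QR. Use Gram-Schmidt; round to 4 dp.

e_1 = v_1/‖v_1‖ = (-1, 0)/1.0000 = (-1.0000, 0.0000).
r_{12} = e_1·v_2 = -4.0000.
u_2 = v_2 + 4.0000·e_1 = (0.0000, 2.0000).
‖u_2‖ = 2.0000, so e_2 = (0.0000, 1.0000).

Q = [[-1.0000, 0.0000], [0.0000, 1.0000]], R = [[1.0000, -4.0000], [0.0000, 2.0000]]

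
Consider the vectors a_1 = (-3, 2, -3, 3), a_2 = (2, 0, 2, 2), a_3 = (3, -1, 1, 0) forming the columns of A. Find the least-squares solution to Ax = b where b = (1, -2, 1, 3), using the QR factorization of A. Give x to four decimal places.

e_1 = a_1/‖a_1‖ = (-3, 2, -3, 3)/5.5678 = (-0.5388, 0.3592, -0.5388, 0.5388).
r_{12} = e_1·a_2 = -1.0776.
u_2 = a_2 + 1.0776·e_1 = (1.4194, 0.3871, 1.4194, 2.5806).
‖u_2‖ = 3.2922, so e_2 = (0.4311, 0.1176, 0.4311, 0.7839).
r_{13} = e_1·a_3 = -2.5145; r_{23} = e_2·a_3 = 1.6069.
u_3 = a_3 + 2.5145·e_1 − 1.6069·e_2 = (0.9524, -0.2857, -1.0476, 0.0952).
‖u_3‖ = 1.4475, so e_3 = (0.6580, -0.1974, -0.7237, 0.0658).
Qᵀb = (-0.1796, 2.9787, 0.5264).
Back-substitute: x_3 = 0.5264/1.4475 = 0.3636.
x_2 = (2.9787 − 1.6069·0.3636)/3.2922 = 0.7273.
x_1 = (-0.1796 + 1.0776·0.7273 + 2.5145·0.3636)/5.5678 = 0.2727.

x = (0.2727, 0.7273, 0.3636)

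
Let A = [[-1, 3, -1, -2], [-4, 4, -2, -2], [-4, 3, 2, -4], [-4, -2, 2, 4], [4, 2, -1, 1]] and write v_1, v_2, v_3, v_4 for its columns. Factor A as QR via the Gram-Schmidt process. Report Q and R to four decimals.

Q = [[-0.1240, 0.4461, -0.0723, 0.0533], [-0.4961, 0.4956, -0.5874, 0.1440], [-0.4961, 0.3346, 0.7555, -0.2101], [-0.4961, -0.4709, 0.1090, 0.7086], [0.4961, 0.4709, 0.2590, 0.6558]], R = [[8.0623, -1.8605, -1.3644, 1.7365], [0.0000, 6.2079, -2.1808, -4.6343], [0.0000, 0.0000, 2.7171, -1.0075], [0.0000, 0.0000, 0.0000, 3.9361]]

v_1 = (-1, -4, -4, -4, 4); ‖v_1‖ = 8.0623, so q_1 = (-0.1240, -0.4961, -0.4961, -0.4961, 0.4961).
q_1·v_2 = (-0.1240)·3 + (-0.4961)·4 + (-0.4961)·3 + (-0.4961)·(-2) + 0.4961·2 = -1.8605.
u_2 = v_2 + 1.8605·q_1 = (2.7692, 3.0769, 2.0769, -2.9231, 2.9231).
‖u_2‖ = 6.2079, so q_2 = (0.4461, 0.4956, 0.3346, -0.4709, 0.4709).
q_1·v_3 = (-0.1240)·(-1) + (-0.4961)·(-2) + (-0.4961)·2 + (-0.4961)·2 + 0.4961·(-1) = -1.3644; q_2·v_3 = 0.4461·(-1) + 0.4956·(-2) + 0.3346·2 + (-0.4709)·2 + 0.4709·(-1) = -2.1808.
u_3 = v_3 + 1.3644·q_1 + 2.1808·q_2 = (-0.1964, -1.5960, 2.0527, 0.2962, 0.7038).
‖u_3‖ = 2.7171, so q_3 = (-0.0723, -0.5874, 0.7555, 0.1090, 0.2590).
q_1·v_4 = (-0.1240)·(-2) + (-0.4961)·(-2) + (-0.4961)·(-4) + (-0.4961)·4 + 0.4961·1 = 1.7365; q_2·v_4 = 0.4461·(-2) + 0.4956·(-2) + 0.3346·(-4) + (-0.4709)·4 + 0.4709·1 = -4.6343; q_3·v_4 = (-0.0723)·(-2) + (-0.5874)·(-2) + 0.7555·(-4) + 0.1090·4 + 0.2590·1 = -1.0075.
u_4 = v_4 − 1.7365·q_1 + 4.6343·q_2 + 1.0075·q_3 = (0.2098, 0.5667, -0.8269, 2.7893, 2.5815).
‖u_4‖ = 3.9361, so q_4 = (0.0533, 0.1440, -0.2101, 0.7086, 0.6558).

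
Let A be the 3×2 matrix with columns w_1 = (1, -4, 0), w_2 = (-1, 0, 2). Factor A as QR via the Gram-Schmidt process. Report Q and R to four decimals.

e_1 = w_1/‖w_1‖ = (1, -4, 0)/4.1231 = (0.2425, -0.9701, 0.0000).
r_{12} = e_1·w_2 = -0.2425.
u_2 = w_2 + 0.2425·e_1 = (-0.9412, -0.2353, 2.0000).
‖u_2‖ = 2.2229, so e_2 = (-0.4234, -0.1059, 0.8997).

Q = [[0.2425, -0.4234], [-0.9701, -0.1059], [0.0000, 0.8997]], R = [[4.1231, -0.2425], [0.0000, 2.2229]]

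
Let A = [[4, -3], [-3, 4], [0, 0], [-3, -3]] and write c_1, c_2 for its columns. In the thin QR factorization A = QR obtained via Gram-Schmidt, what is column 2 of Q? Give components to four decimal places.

q_2 = (-0.2361, 0.5115, 0.0000, -0.8262)

q_1 = c_1/‖c_1‖ = (4, -3, 0, -3)/5.8310 = (0.6860, -0.5145, 0.0000, -0.5145).
r_{12} = q_1·c_2 = -2.5725.
u_2 = c_2 + 2.5725·q_1 = (-1.2353, 2.6765, 0.0000, -4.3235).
‖u_2‖ = 5.2328, so q_2 = (-0.2361, 0.5115, 0.0000, -0.8262).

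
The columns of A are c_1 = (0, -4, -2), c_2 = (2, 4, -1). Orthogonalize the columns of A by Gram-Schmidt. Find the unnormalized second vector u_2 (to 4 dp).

u_2 = (2.0000, 1.2000, -2.4000)

c_1 = (0, -4, -2); ‖c_1‖ = 4.4721, so q_1 = (0.0000, -0.8944, -0.4472).
q_1·c_2 = 0.0000·2 + (-0.8944)·4 + (-0.4472)·(-1) = -3.1305.
u_2 = c_2 + 3.1305·q_1 = (2.0000, 1.2000, -2.4000).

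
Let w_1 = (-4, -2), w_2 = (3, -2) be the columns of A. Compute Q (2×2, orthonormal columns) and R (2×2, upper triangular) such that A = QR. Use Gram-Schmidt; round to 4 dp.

w_1 = (-4, -2); ‖w_1‖ = 4.4721, so q_1 = (-0.8944, -0.4472).
q_1·w_2 = (-0.8944)·3 + (-0.4472)·(-2) = -1.7889.
u_2 = w_2 + 1.7889·q_1 = (1.4000, -2.8000).
‖u_2‖ = 3.1305, so q_2 = (0.4472, -0.8944).

Q = [[-0.8944, 0.4472], [-0.4472, -0.8944]], R = [[4.4721, -1.7889], [0.0000, 3.1305]]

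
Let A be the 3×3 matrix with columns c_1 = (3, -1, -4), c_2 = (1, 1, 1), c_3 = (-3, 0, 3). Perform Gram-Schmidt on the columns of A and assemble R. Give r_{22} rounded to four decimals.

r_{22} = 1.6871

e_1 = c_1/‖c_1‖ = (3, -1, -4)/5.0990 = (0.5883, -0.1961, -0.7845).
r_{12} = e_1·c_2 = -0.3922.
u_2 = c_2 + 0.3922·e_1 = (1.2308, 0.9231, 0.6923).
r_{22} = ‖u_2‖ = 1.6871.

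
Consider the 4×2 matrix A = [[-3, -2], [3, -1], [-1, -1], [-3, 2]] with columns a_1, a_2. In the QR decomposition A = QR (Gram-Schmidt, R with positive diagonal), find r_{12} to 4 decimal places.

a_1 = (-3, 3, -1, -3); ‖a_1‖ = 5.2915, so q_1 = (-0.5669, 0.5669, -0.1890, -0.5669).
r_{12} = q_1·a_2 = -0.3780.

r_{12} = -0.3780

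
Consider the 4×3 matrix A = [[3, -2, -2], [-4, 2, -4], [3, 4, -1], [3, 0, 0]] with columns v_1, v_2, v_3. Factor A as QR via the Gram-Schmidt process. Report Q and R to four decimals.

v_1 = (3, -4, 3, 3); ‖v_1‖ = 6.5574, so q_1 = (0.4575, -0.6100, 0.4575, 0.4575).
q_1·v_2 = 0.4575·(-2) + (-0.6100)·2 + 0.4575·4 + 0.4575·0 = -0.3050.
u_2 = v_2 + 0.3050·q_1 = (-1.8605, 1.8140, 4.1395, 0.1395).
‖u_2‖ = 4.8895, so q_2 = (-0.3805, 0.3710, 0.8466, 0.0285).
q_1·v_3 = 0.4575·(-2) + (-0.6100)·(-4) + 0.4575·(-1) + 0.4575·0 = 1.0675; q_2·v_3 = (-0.3805)·(-2) + 0.3710·(-4) + 0.8466·(-1) + 0.0285·0 = -1.5696.
u_3 = v_3 − 1.0675·q_1 + 1.5696·q_2 = (-3.0856, -2.7665, -0.1595, -0.4436).
‖u_3‖ = 4.1710, so q_3 = (-0.7398, -0.6633, -0.0382, -0.1063).

Q = [[0.4575, -0.3805, -0.7398], [-0.6100, 0.3710, -0.6633], [0.4575, 0.8466, -0.0382], [0.4575, 0.0285, -0.1063]], R = [[6.5574, -0.3050, 1.0675], [0.0000, 4.8895, -1.5696], [0.0000, 0.0000, 4.1710]]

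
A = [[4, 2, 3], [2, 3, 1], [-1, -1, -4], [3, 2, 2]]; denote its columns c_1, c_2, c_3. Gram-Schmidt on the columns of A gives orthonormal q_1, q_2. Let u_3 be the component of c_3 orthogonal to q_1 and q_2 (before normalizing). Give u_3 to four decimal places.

u_3 = (-0.1515, -0.6970, -3.1818, -0.3939)

c_1 = (4, 2, -1, 3); ‖c_1‖ = 5.4772, so q_1 = (0.7303, 0.3651, -0.1826, 0.5477).
q_1·c_2 = 0.7303·2 + 0.3651·3 + (-0.1826)·(-1) + 0.5477·2 = 3.8341.
u_2 = c_2 − 3.8341·q_1 = (-0.8000, 1.6000, -0.3000, -0.1000).
‖u_2‖ = 1.8166, so q_2 = (-0.4404, 0.8808, -0.1651, -0.0550).
q_1·c_3 = 0.7303·3 + 0.3651·1 + (-0.1826)·(-4) + 0.5477·2 = 4.3818; q_2·c_3 = (-0.4404)·3 + 0.8808·1 + (-0.1651)·(-4) + (-0.0550)·2 = 0.1101.
u_3 = c_3 − 4.3818·q_1 − 0.1101·q_2 = (-0.1515, -0.6970, -3.1818, -0.3939).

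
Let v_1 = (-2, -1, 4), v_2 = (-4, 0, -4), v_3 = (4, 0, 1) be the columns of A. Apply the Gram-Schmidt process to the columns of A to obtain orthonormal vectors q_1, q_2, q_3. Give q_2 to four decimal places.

v_1 = (-2, -1, 4); ‖v_1‖ = 4.5826, so q_1 = (-0.4364, -0.2182, 0.8729).
q_1·v_2 = (-0.4364)·(-4) + (-0.2182)·0 + 0.8729·(-4) = -1.7457.
u_2 = v_2 + 1.7457·q_1 = (-4.7619, -0.3810, -2.4762).
‖u_2‖ = 5.3807, so q_2 = (-0.8850, -0.0708, -0.4602).

q_2 = (-0.8850, -0.0708, -0.4602)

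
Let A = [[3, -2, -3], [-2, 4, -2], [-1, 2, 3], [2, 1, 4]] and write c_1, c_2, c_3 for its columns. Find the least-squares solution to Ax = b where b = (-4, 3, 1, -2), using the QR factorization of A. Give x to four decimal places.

x = (-1.1588, 0.1529, -0.0059)

c_1 = (3, -2, -1, 2); ‖c_1‖ = 4.2426, so q_1 = (0.7071, -0.4714, -0.2357, 0.4714).
q_1·c_2 = 0.7071·(-2) + (-0.4714)·4 + (-0.2357)·2 + 0.4714·1 = -3.2998.
u_2 = c_2 + 3.2998·q_1 = (0.3333, 2.4444, 1.2222, 2.5556).
‖u_2‖ = 3.7565, so q_2 = (0.0887, 0.6507, 0.3254, 0.6803).
q_1·c_3 = 0.7071·(-3) + (-0.4714)·(-2) + (-0.2357)·3 + 0.4714·4 = 0.0000; q_2·c_3 = 0.0887·(-3) + 0.6507·(-2) + 0.3254·3 + 0.6803·4 = 2.1297.
u_3 = c_3 + 0.0000·q_1 − 2.1297·q_2 = (-3.1890, -3.3858, 2.3071, 2.5512).
‖u_3‖ = 5.7849, so q_3 = (-0.5513, -0.5853, 0.3988, 0.4410).
Qᵀb = (-5.4212, 0.5620, -0.0340).
Back-substitute: x_3 = -0.0340/5.7849 = -0.0059.
x_2 = (0.5620 − 2.1297·(-0.0059))/3.7565 = 0.1529.
x_1 = (-5.4212 + 3.2998·0.1529 + 0.0000·(-0.0059))/4.2426 = -1.1588.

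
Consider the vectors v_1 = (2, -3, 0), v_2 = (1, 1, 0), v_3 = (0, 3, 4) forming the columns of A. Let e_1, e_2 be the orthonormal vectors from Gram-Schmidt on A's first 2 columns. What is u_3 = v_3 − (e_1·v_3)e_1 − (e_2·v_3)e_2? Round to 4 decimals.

u_3 = (0.0000, 0.0000, 4.0000)

e_1 = v_1/‖v_1‖ = (2, -3, 0)/3.6056 = (0.5547, -0.8321, 0.0000).
r_{12} = e_1·v_2 = -0.2774.
u_2 = v_2 + 0.2774·e_1 = (1.1538, 0.7692, 0.0000).
‖u_2‖ = 1.3868, so e_2 = (0.8321, 0.5547, 0.0000).
r_{13} = e_1·v_3 = -2.4962; r_{23} = e_2·v_3 = 1.6641.
u_3 = v_3 + 2.4962·e_1 − 1.6641·e_2 = (0.0000, 0.0000, 4.0000).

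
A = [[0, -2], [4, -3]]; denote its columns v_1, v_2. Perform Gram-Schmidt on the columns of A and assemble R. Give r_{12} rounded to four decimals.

r_{12} = -3.0000

e_1 = v_1/‖v_1‖ = (0, 4)/4.0000 = (0.0000, 1.0000).
r_{12} = e_1·v_2 = -3.0000.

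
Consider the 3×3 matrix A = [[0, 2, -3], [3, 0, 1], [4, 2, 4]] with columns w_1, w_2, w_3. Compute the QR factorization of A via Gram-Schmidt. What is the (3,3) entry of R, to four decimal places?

e_1 = w_1/‖w_1‖ = (0, 3, 4)/5.0000 = (0.0000, 0.6000, 0.8000).
r_{12} = e_1·w_2 = 1.6000.
u_2 = w_2 − 1.6000·e_1 = (2.0000, -0.9600, 0.7200).
‖u_2‖ = 2.3324, so e_2 = (0.8575, -0.4116, 0.3087).
r_{13} = e_1·w_3 = 3.8000; r_{23} = e_2·w_3 = -1.7493.
u_3 = w_3 − 3.8000·e_1 + 1.7493·e_2 = (-1.5000, -2.0000, 1.5000).
r_{33} = ‖u_3‖ = 2.9155.

r_{33} = 2.9155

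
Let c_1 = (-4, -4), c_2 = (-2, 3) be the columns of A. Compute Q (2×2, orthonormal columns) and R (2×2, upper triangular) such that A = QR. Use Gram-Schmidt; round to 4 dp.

c_1 = (-4, -4); ‖c_1‖ = 5.6569, so e_1 = (-0.7071, -0.7071).
e_1·c_2 = (-0.7071)·(-2) + (-0.7071)·3 = -0.7071.
u_2 = c_2 + 0.7071·e_1 = (-2.5000, 2.5000).
‖u_2‖ = 3.5355, so e_2 = (-0.7071, 0.7071).

Q = [[-0.7071, -0.7071], [-0.7071, 0.7071]], R = [[5.6569, -0.7071], [0.0000, 3.5355]]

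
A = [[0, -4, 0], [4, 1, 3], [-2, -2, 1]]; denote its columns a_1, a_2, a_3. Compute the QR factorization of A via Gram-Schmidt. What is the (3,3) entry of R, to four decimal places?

a_1 = (0, 4, -2); ‖a_1‖ = 4.4721, so q_1 = (0.0000, 0.8944, -0.4472).
q_1·a_2 = 0.0000·(-4) + 0.8944·1 + (-0.4472)·(-2) = 1.7889.
u_2 = a_2 − 1.7889·q_1 = (-4.0000, -0.6000, -1.2000).
‖u_2‖ = 4.2190, so q_2 = (-0.9481, -0.1422, -0.2844).
q_1·a_3 = 0.0000·0 + 0.8944·3 + (-0.4472)·1 = 2.2361; q_2·a_3 = (-0.9481)·0 + (-0.1422)·3 + (-0.2844)·1 = -0.7111.
u_3 = a_3 − 2.2361·q_1 + 0.7111·q_2 = (-0.6742, 0.8989, 1.7978).
r_{33} = ‖u_3‖ = 2.1200.

r_{33} = 2.1200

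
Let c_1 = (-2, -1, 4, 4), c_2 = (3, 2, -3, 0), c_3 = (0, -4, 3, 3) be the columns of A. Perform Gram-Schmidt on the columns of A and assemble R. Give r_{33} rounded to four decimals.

c_1 = (-2, -1, 4, 4); ‖c_1‖ = 6.0828, so q_1 = (-0.3288, -0.1644, 0.6576, 0.6576).
q_1·c_2 = (-0.3288)·3 + (-0.1644)·2 + 0.6576·(-3) + 0.6576·0 = -3.2880.
u_2 = c_2 + 3.2880·q_1 = (1.9189, 1.4595, -0.8378, 2.1622).
‖u_2‖ = 3.3450, so q_2 = (0.5737, 0.4363, -0.2505, 0.6464).
q_1·c_3 = (-0.3288)·0 + (-0.1644)·(-4) + 0.6576·3 + 0.6576·3 = 4.6032; q_2·c_3 = 0.5737·0 + 0.4363·(-4) + (-0.2505)·3 + 0.6464·3 = -0.5575.
u_3 = c_3 − 4.6032·q_1 + 0.5575·q_2 = (1.8333, -3.0000, -0.1667, 0.3333).
r_{33} = ‖u_3‖ = 3.5355.

r_{33} = 3.5355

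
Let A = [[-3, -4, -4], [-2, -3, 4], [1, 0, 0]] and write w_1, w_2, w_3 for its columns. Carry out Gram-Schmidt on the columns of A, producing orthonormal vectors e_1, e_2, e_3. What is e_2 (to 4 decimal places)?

e_2 = (-0.1048, -0.3145, -0.9435)

w_1 = (-3, -2, 1); ‖w_1‖ = 3.7417, so e_1 = (-0.8018, -0.5345, 0.2673).
e_1·w_2 = (-0.8018)·(-4) + (-0.5345)·(-3) + 0.2673·0 = 4.8107.
u_2 = w_2 − 4.8107·e_1 = (-0.1429, -0.4286, -1.2857).
‖u_2‖ = 1.3628, so e_2 = (-0.1048, -0.3145, -0.9435).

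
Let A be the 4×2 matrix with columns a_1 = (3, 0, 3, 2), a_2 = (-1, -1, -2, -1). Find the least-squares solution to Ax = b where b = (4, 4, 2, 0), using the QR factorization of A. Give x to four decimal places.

a_1 = (3, 0, 3, 2); ‖a_1‖ = 4.6904, so q_1 = (0.6396, 0.0000, 0.6396, 0.4264).
q_1·a_2 = 0.6396·(-1) + 0.0000·(-1) + 0.6396·(-2) + 0.4264·(-1) = -2.3452.
u_2 = a_2 + 2.3452·q_1 = (0.5000, -1.0000, -0.5000, 0.0000).
‖u_2‖ = 1.2247, so q_2 = (0.4082, -0.8165, -0.4082, 0.0000).
Qᵀb = (3.8376, -2.4495).
Back-substitute: x_2 = -2.4495/1.2247 = -2.0000.
x_1 = (3.8376 + 2.3452·(-2.0000))/4.6904 = -0.1818.

x = (-0.1818, -2.0000)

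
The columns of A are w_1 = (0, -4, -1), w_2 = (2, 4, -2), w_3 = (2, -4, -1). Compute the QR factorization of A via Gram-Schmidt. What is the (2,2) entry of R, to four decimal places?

r_{22} = 3.5314

w_1 = (0, -4, -1); ‖w_1‖ = 4.1231, so q_1 = (0.0000, -0.9701, -0.2425).
q_1·w_2 = 0.0000·2 + (-0.9701)·4 + (-0.2425)·(-2) = -3.3955.
u_2 = w_2 + 3.3955·q_1 = (2.0000, 0.7059, -2.8235).
r_{22} = ‖u_2‖ = 3.5314.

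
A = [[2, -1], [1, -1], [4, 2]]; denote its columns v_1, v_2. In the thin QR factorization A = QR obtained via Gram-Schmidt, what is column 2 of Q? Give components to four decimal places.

v_1 = (2, 1, 4); ‖v_1‖ = 4.5826, so q_1 = (0.4364, 0.2182, 0.8729).
q_1·v_2 = 0.4364·(-1) + 0.2182·(-1) + 0.8729·2 = 1.0911.
u_2 = v_2 − 1.0911·q_1 = (-1.4762, -1.2381, 1.0476).
‖u_2‖ = 2.1931, so q_2 = (-0.6731, -0.5646, 0.4777).

q_2 = (-0.6731, -0.5646, 0.4777)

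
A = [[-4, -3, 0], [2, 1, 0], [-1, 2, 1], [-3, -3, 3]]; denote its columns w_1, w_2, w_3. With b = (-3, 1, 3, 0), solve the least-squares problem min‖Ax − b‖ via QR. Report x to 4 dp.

x = (0.0000, 1.0000, 1.0000)

w_1 = (-4, 2, -1, -3); ‖w_1‖ = 5.4772, so e_1 = (-0.7303, 0.3651, -0.1826, -0.5477).
e_1·w_2 = (-0.7303)·(-3) + 0.3651·1 + (-0.1826)·2 + (-0.5477)·(-3) = 3.8341.
u_2 = w_2 − 3.8341·e_1 = (-0.2000, -0.4000, 2.7000, -0.9000).
‖u_2‖ = 2.8810, so e_2 = (-0.0694, -0.1388, 0.9372, -0.3124).
e_1·w_3 = (-0.7303)·0 + 0.3651·0 + (-0.1826)·1 + (-0.5477)·3 = -1.8257; e_2·w_3 = (-0.0694)·0 + (-0.1388)·0 + 0.9372·1 + (-0.3124)·3 = 0.0000.
u_3 = w_3 + 1.8257·e_1 + 0.0000·e_2 = (-1.3333, 0.6667, 0.6667, 2.0000).
‖u_3‖ = 2.5820, so e_3 = (-0.5164, 0.2582, 0.2582, 0.7746).
Qᵀb = (2.0083, 2.8810, 2.5820).
Back-substitute: x_3 = 2.5820/2.5820 = 1.0000.
x_2 = (2.8810 + 0.0000·1.0000)/2.8810 = 1.0000.
x_1 = (2.0083 − 3.8341·1.0000 + 1.8257·1.0000)/5.4772 = 0.0000.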